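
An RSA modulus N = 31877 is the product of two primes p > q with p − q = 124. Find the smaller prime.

127

Since p = q + 124, we have 31877 = q(q + 124), so q² + 124q − 31877 = 0.
Discriminant: 124² + 4·31877 = 15376 + 127508 = 142884; √142884 = 378.
q = (−124 + 378)/2 = 127, and p = q + 124 = 251.
Check: 127 · 251 = 31877.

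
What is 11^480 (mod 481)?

1

11^1 ≡ 11 (mod 481)
11^2 ≡ 11^2 = 121 ≡ 121 (mod 481)
11^4 ≡ 121^2 = 14641 ≡ 211 (mod 481)
11^8 ≡ 211^2 = 44521 ≡ 269 (mod 481)
11^16 ≡ 269^2 = 72361 ≡ 211 (mod 481)
11^32 ≡ 211^2 = 44521 ≡ 269 (mod 481)
11^64 ≡ 269^2 = 72361 ≡ 211 (mod 481)
11^128 ≡ 211^2 = 44521 ≡ 269 (mod 481)
11^256 ≡ 269^2 = 72361 ≡ 211 (mod 481)
480 = 256 + 128 + 64 + 32 in binary powers of 2.
So 11^480 ≡ 211 · 269 · 211 · 269 ≡ 1 (mod 481).
Since the result is 1, base 11 gives no evidence that 481 is composite.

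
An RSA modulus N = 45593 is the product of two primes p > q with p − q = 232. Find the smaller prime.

127

Since p = q + 232, we have 45593 = q(q + 232), so q² + 232q − 45593 = 0.
Discriminant: 232² + 4·45593 = 53824 + 182372 = 236196; √236196 = 486.
q = (−232 + 486)/2 = 127, and p = q + 232 = 359.
Check: 127 · 359 = 45593.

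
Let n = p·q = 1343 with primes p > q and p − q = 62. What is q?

17

Since p = q + 62, we have 1343 = q(q + 62), so q² + 62q − 1343 = 0.
Discriminant: 62² + 4·1343 = 3844 + 5372 = 9216; √9216 = 96.
q = (−62 + 96)/2 = 17, and p = q + 62 = 79.
Check: 17 · 79 = 1343.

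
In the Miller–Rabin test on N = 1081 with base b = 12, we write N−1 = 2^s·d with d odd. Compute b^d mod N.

440

1081 − 1 = 1080 = 2^3 · 135, so d = 135.
12^1 ≡ 12 (mod 1081)
12^2 ≡ 12^2 = 144 ≡ 144 (mod 1081)
12^4 ≡ 144^2 = 20736 ≡ 197 (mod 1081)
12^8 ≡ 197^2 = 38809 ≡ 974 (mod 1081)
12^16 ≡ 974^2 = 948676 ≡ 639 (mod 1081)
12^32 ≡ 639^2 = 408321 ≡ 784 (mod 1081)
12^64 ≡ 784^2 = 614656 ≡ 648 (mod 1081)
12^128 ≡ 648^2 = 419904 ≡ 476 (mod 1081)
135 = 128 + 4 + 2 + 1 in binary powers of 2.
So 12^135 ≡ 476 · 197 · 144 · 12 ≡ 440 (mod 1081).
Squaring chain: 440 → 101 → 472; never reaches −1, so base 12 is a Miller–Rabin witness that 1081 is composite.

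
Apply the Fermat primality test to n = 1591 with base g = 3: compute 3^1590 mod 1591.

322

3^1 ≡ 3 (mod 1591)
3^2 ≡ 3^2 = 9 ≡ 9 (mod 1591)
3^4 ≡ 9^2 = 81 ≡ 81 (mod 1591)
3^8 ≡ 81^2 = 6561 ≡ 197 (mod 1591)
3^16 ≡ 197^2 = 38809 ≡ 625 (mod 1591)
3^32 ≡ 625^2 = 390625 ≡ 830 (mod 1591)
3^64 ≡ 830^2 = 688900 ≡ 1588 (mod 1591)
3^128 ≡ 1588^2 = 2521744 ≡ 9 (mod 1591)
3^256 ≡ 9^2 = 81 ≡ 81 (mod 1591)
3^512 ≡ 81^2 = 6561 ≡ 197 (mod 1591)
3^1024 ≡ 197^2 = 38809 ≡ 625 (mod 1591)
1590 = 1024 + 512 + 32 + 16 + 4 + 2 in binary powers of 2.
So 3^1590 ≡ 625 · 197 · 830 · 625 · 81 · 9 ≡ 322 (mod 1591).
Since 322 ≠ 1, base 3 is a Fermat witness: 1591 is composite.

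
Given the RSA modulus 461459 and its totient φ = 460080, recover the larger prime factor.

φ(n) = (p−1)(q−1) = n − (p+q) + 1, so p + q = 461459 − 460080 + 1 = 1380.
p and q are the roots of t² − 1380t + 461459 = 0.
Discriminant: 1380² − 4·461459 = 1904400 − 1845836 = 58564; √58564 = 242.
q = (1380 − 242)/2 = 569, p = (1380 + 242)/2 = 811.
Check: 569 · 811 = 461459.

811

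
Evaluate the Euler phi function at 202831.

Factor: 202831 = 43 · 53 · 89.
φ(202831) = (43−1) · (53−1) · (89−1) = 42 · 52 · 88 = 192192.

192192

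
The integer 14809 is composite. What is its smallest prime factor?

14809 is odd.
Digit sum 22, not divisible by 3.
Ends in 9: not divisible by 5.
7: 14809 = 7·2115 + 4
11: 14809 = 11·1346 + 3
13: 14809 = 13·1139 + 2
17: 14809 = 17·871 + 2
19: 14809 = 19·779 + 8
23: 14809 = 23·643 + 20
29: 14809 = 29·510 + 19
31: 14809 = 31·477 + 22
37: 14809 = 37·400 + 9
41: 14809 = 41·361 + 8
43: 14809 = 43·344 + 17
47: 14809 = 47·315 + 4
53: 14809 = 53·279 + 22
59: 14809 = 59·251

59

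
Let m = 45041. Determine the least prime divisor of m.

73

45041 is odd.
Digit sum 14, not divisible by 3.
Ends in 1: not divisible by 5.
7: 45041 = 7·6434 + 3
11: 45041 = 11·4094 + 7
13: 45041 = 13·3464 + 9
17: 45041 = 17·2649 + 8
19: 45041 = 19·2370 + 11
23: 45041 = 23·1958 + 7
29: 45041 = 29·1553 + 4
31: 45041 = 31·1452 + 29
37: 45041 = 37·1217 + 12
41: 45041 = 41·1098 + 23
43: 45041 = 43·1047 + 20
47: 45041 = 47·958 + 15
53: 45041 = 53·849 + 44
59: 45041 = 59·763 + 24
61: 45041 = 61·738 + 23
67: 45041 = 67·672 + 17
71: 45041 = 71·634 + 27
73: 45041 = 73·617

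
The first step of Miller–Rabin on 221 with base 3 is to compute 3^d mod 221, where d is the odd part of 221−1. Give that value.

198

221 − 1 = 220 = 2^2 · 55, so d = 55.
3^1 ≡ 3 (mod 221)
3^2 ≡ 3^2 = 9 ≡ 9 (mod 221)
3^4 ≡ 9^2 = 81 ≡ 81 (mod 221)
3^8 ≡ 81^2 = 6561 ≡ 152 (mod 221)
3^16 ≡ 152^2 = 23104 ≡ 120 (mod 221)
3^32 ≡ 120^2 = 14400 ≡ 35 (mod 221)
55 = 32 + 16 + 4 + 2 + 1 in binary powers of 2.
So 3^55 ≡ 35 · 120 · 81 · 9 · 3 ≡ 198 (mod 221).
Squaring chain: 198 → 87; never reaches −1, so base 3 is a Miller–Rabin witness that 221 is composite.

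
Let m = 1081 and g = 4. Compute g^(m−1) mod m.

4^1 ≡ 4 (mod 1081)
4^2 ≡ 4^2 = 16 ≡ 16 (mod 1081)
4^4 ≡ 16^2 = 256 ≡ 256 (mod 1081)
4^8 ≡ 256^2 = 65536 ≡ 676 (mod 1081)
4^16 ≡ 676^2 = 456976 ≡ 794 (mod 1081)
4^32 ≡ 794^2 = 630436 ≡ 213 (mod 1081)
4^64 ≡ 213^2 = 45369 ≡ 1048 (mod 1081)
4^128 ≡ 1048^2 = 1098304 ≡ 8 (mod 1081)
4^256 ≡ 8^2 = 64 ≡ 64 (mod 1081)
4^512 ≡ 64^2 = 4096 ≡ 853 (mod 1081)
4^1024 ≡ 853^2 = 727609 ≡ 96 (mod 1081)
1080 = 1024 + 32 + 16 + 8 in binary powers of 2.
So 4^1080 ≡ 96 · 213 · 794 · 676 ≡ 200 (mod 1081).
Since 200 ≠ 1, base 4 is a Fermat witness: 1081 is composite.

200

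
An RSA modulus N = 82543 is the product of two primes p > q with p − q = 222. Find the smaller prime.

197

Since p = q + 222, we have 82543 = q(q + 222), so q² + 222q − 82543 = 0.
Discriminant: 222² + 4·82543 = 49284 + 330172 = 379456; √379456 = 616.
q = (−222 + 616)/2 = 197, and p = q + 222 = 419.
Check: 197 · 419 = 82543.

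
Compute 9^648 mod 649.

454

9^1 ≡ 9 (mod 649)
9^2 ≡ 9^2 = 81 ≡ 81 (mod 649)
9^4 ≡ 81^2 = 6561 ≡ 71 (mod 649)
9^8 ≡ 71^2 = 5041 ≡ 498 (mod 649)
9^16 ≡ 498^2 = 248004 ≡ 86 (mod 649)
9^32 ≡ 86^2 = 7396 ≡ 257 (mod 649)
9^64 ≡ 257^2 = 66049 ≡ 500 (mod 649)
9^128 ≡ 500^2 = 250000 ≡ 135 (mod 649)
9^256 ≡ 135^2 = 18225 ≡ 53 (mod 649)
9^512 ≡ 53^2 = 2809 ≡ 213 (mod 649)
648 = 512 + 128 + 8 in binary powers of 2.
So 9^648 ≡ 213 · 135 · 498 ≡ 454 (mod 649).
Since 454 ≠ 1, base 9 is a Fermat witness: 649 is composite.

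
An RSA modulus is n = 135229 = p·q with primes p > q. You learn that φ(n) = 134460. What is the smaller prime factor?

φ(n) = (p−1)(q−1) = n − (p+q) + 1, so p + q = 135229 − 134460 + 1 = 770.
p and q are the roots of t² − 770t + 135229 = 0.
Discriminant: 770² − 4·135229 = 592900 − 540916 = 51984; √51984 = 228.
q = (770 − 228)/2 = 271, p = (770 + 228)/2 = 499.
Check: 271 · 499 = 135229.

271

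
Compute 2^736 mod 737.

86

2^1 ≡ 2 (mod 737)
2^2 ≡ 2^2 = 4 ≡ 4 (mod 737)
2^4 ≡ 4^2 = 16 ≡ 16 (mod 737)
2^8 ≡ 16^2 = 256 ≡ 256 (mod 737)
2^16 ≡ 256^2 = 65536 ≡ 680 (mod 737)
2^32 ≡ 680^2 = 462400 ≡ 301 (mod 737)
2^64 ≡ 301^2 = 90601 ≡ 687 (mod 737)
2^128 ≡ 687^2 = 471969 ≡ 289 (mod 737)
2^256 ≡ 289^2 = 83521 ≡ 240 (mod 737)
2^512 ≡ 240^2 = 57600 ≡ 114 (mod 737)
736 = 512 + 128 + 64 + 32 in binary powers of 2.
So 2^736 ≡ 114 · 289 · 687 · 301 ≡ 86 (mod 737).
Since 86 ≠ 1, base 2 is a Fermat witness: 737 is composite.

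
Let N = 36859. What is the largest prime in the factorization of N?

36859 = 29 · 1271
1271 = 31 · 41
41 is prime.
So 36859 = 29 · 31 · 41; the largest prime factor is 41.

41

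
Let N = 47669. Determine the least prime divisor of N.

73

47669 is odd.
Digit sum 32, not divisible by 3.
Ends in 9: not divisible by 5.
7: 47669 = 7·6809 + 6
11: 47669 = 11·4333 + 6
13: 47669 = 13·3666 + 11
17: 47669 = 17·2804 + 1
19: 47669 = 19·2508 + 17
23: 47669 = 23·2072 + 13
29: 47669 = 29·1643 + 22
31: 47669 = 31·1537 + 22
37: 47669 = 37·1288 + 13
41: 47669 = 41·1162 + 27
43: 47669 = 43·1108 + 25
47: 47669 = 47·1014 + 11
53: 47669 = 53·899 + 22
59: 47669 = 59·807 + 56
61: 47669 = 61·781 + 28
67: 47669 = 67·711 + 32
71: 47669 = 71·671 + 28
73: 47669 = 73·653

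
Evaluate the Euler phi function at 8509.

8316

Factor: 8509 = 67 · 127.
φ(8509) = (67−1) · (127−1) = 66 · 126 = 8316.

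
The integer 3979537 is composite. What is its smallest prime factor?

3979537 is odd.
Digit sum 43, not divisible by 3.
Ends in 7: not divisible by 5.
7: 3979537 = 7·568505 + 2
11: 3979537 = 11·361776 + 1
13: 3979537 = 13·306118 + 3
17: 3979537 = 17·234090 + 7
19: 3979537 = 19·209449 + 6
23: 3979537 = 23·173023 + 8
29: 3979537 = 29·137225 + 12
31: 3979537 = 31·128372 + 5
37: 3979537 = 37·107555 + 2
41: 3979537 = 41·97061 + 36
43: 3979537 = 43·92547 + 16
47: 3979537 = 47·84671

47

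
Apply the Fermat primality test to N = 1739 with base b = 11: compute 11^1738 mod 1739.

11^1 ≡ 11 (mod 1739)
11^2 ≡ 11^2 = 121 ≡ 121 (mod 1739)
11^4 ≡ 121^2 = 14641 ≡ 729 (mod 1739)
11^8 ≡ 729^2 = 531441 ≡ 1046 (mod 1739)
11^16 ≡ 1046^2 = 1094116 ≡ 285 (mod 1739)
11^32 ≡ 285^2 = 81225 ≡ 1231 (mod 1739)
11^64 ≡ 1231^2 = 1515361 ≡ 692 (mod 1739)
11^128 ≡ 692^2 = 478864 ≡ 639 (mod 1739)
11^256 ≡ 639^2 = 408321 ≡ 1395 (mod 1739)
11^512 ≡ 1395^2 = 1946025 ≡ 84 (mod 1739)
11^1024 ≡ 84^2 = 7056 ≡ 100 (mod 1739)
1738 = 1024 + 512 + 128 + 64 + 8 + 2 in binary powers of 2.
So 11^1738 ≡ 100 · 84 · 639 · 692 · 1046 · 121 ≡ 1062 (mod 1739).
Since 1062 ≠ 1, base 11 is a Fermat witness: 1739 is composite.

1062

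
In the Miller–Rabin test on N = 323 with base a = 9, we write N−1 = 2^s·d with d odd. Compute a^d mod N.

323 − 1 = 322 = 2^1 · 161, so d = 161.
9^1 ≡ 9 (mod 323)
9^2 ≡ 9^2 = 81 ≡ 81 (mod 323)
9^4 ≡ 81^2 = 6561 ≡ 101 (mod 323)
9^8 ≡ 101^2 = 10201 ≡ 188 (mod 323)
9^16 ≡ 188^2 = 35344 ≡ 137 (mod 323)
9^32 ≡ 137^2 = 18769 ≡ 35 (mod 323)
9^64 ≡ 35^2 = 1225 ≡ 256 (mod 323)
9^128 ≡ 256^2 = 65536 ≡ 290 (mod 323)
161 = 128 + 32 + 1 in binary powers of 2.
So 9^161 ≡ 290 · 35 · 9 ≡ 264 (mod 323).
Squaring chain: 264; never reaches −1, so base 9 is a Miller–Rabin witness that 323 is composite.

264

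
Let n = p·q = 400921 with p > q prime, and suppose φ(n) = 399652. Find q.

φ(n) = (p−1)(q−1) = n − (p+q) + 1, so p + q = 400921 − 399652 + 1 = 1270.
p and q are the roots of t² − 1270t + 400921 = 0.
Discriminant: 1270² − 4·400921 = 1612900 − 1603684 = 9216; √9216 = 96.
q = (1270 − 96)/2 = 587, p = (1270 + 96)/2 = 683.
Check: 587 · 683 = 400921.

587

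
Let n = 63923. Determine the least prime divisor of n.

63923 is odd.
Digit sum 23, not divisible by 3.
Ends in 3: not divisible by 5.
7: 63923 = 7·9131 + 6
11: 63923 = 11·5811 + 2
13: 63923 = 13·4917 + 2
17: 63923 = 17·3760 + 3
19: 63923 = 19·3364 + 7
23: 63923 = 23·2779 + 6
29: 63923 = 29·2204 + 7
31: 63923 = 31·2062 + 1
37: 63923 = 37·1727 + 24
41: 63923 = 41·1559 + 4
43: 63923 = 43·1486 + 25
47: 63923 = 47·1360 + 3
53: 63923 = 53·1206 + 5
59: 63923 = 59·1083 + 26
61: 63923 = 61·1047 + 56
67: 63923 = 67·954 + 5
71: 63923 = 71·900 + 23
73: 63923 = 73·875 + 48
79: 63923 = 79·809 + 12
83: 63923 = 83·770 + 13
89: 63923 = 89·718 + 21
97: 63923 = 97·659

97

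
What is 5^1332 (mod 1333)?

838

5^1 ≡ 5 (mod 1333)
5^2 ≡ 5^2 = 25 ≡ 25 (mod 1333)
5^4 ≡ 25^2 = 625 ≡ 625 (mod 1333)
5^8 ≡ 625^2 = 390625 ≡ 56 (mod 1333)
5^16 ≡ 56^2 = 3136 ≡ 470 (mod 1333)
5^32 ≡ 470^2 = 220900 ≡ 955 (mod 1333)
5^64 ≡ 955^2 = 912025 ≡ 253 (mod 1333)
5^128 ≡ 253^2 = 64009 ≡ 25 (mod 1333)
5^256 ≡ 25^2 = 625 ≡ 625 (mod 1333)
5^512 ≡ 625^2 = 390625 ≡ 56 (mod 1333)
5^1024 ≡ 56^2 = 3136 ≡ 470 (mod 1333)
1332 = 1024 + 256 + 32 + 16 + 4 in binary powers of 2.
So 5^1332 ≡ 470 · 625 · 955 · 470 · 625 ≡ 838 (mod 1333).
Since 838 ≠ 1, base 5 is a Fermat witness: 1333 is composite.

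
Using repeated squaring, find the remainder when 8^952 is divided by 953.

1

8^1 ≡ 8 (mod 953)
8^2 ≡ 8^2 = 64 ≡ 64 (mod 953)
8^4 ≡ 64^2 = 4096 ≡ 284 (mod 953)
8^8 ≡ 284^2 = 80656 ≡ 604 (mod 953)
8^16 ≡ 604^2 = 364816 ≡ 770 (mod 953)
8^32 ≡ 770^2 = 592900 ≡ 134 (mod 953)
8^64 ≡ 134^2 = 17956 ≡ 802 (mod 953)
8^128 ≡ 802^2 = 643204 ≡ 882 (mod 953)
8^256 ≡ 882^2 = 777924 ≡ 276 (mod 953)
8^512 ≡ 276^2 = 76176 ≡ 889 (mod 953)
952 = 512 + 256 + 128 + 32 + 16 + 8 in binary powers of 2.
So 8^952 ≡ 889 · 276 · 882 · 134 · 770 · 604 ≡ 1 (mod 953).
Since the result is 1, base 8 gives no evidence that 953 is composite.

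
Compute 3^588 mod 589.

562

3^1 ≡ 3 (mod 589)
3^2 ≡ 3^2 = 9 ≡ 9 (mod 589)
3^4 ≡ 9^2 = 81 ≡ 81 (mod 589)
3^8 ≡ 81^2 = 6561 ≡ 82 (mod 589)
3^16 ≡ 82^2 = 6724 ≡ 245 (mod 589)
3^32 ≡ 245^2 = 60025 ≡ 536 (mod 589)
3^64 ≡ 536^2 = 287296 ≡ 453 (mod 589)
3^128 ≡ 453^2 = 205209 ≡ 237 (mod 589)
3^256 ≡ 237^2 = 56169 ≡ 214 (mod 589)
3^512 ≡ 214^2 = 45796 ≡ 443 (mod 589)
588 = 512 + 64 + 8 + 4 in binary powers of 2.
So 3^588 ≡ 443 · 453 · 82 · 81 ≡ 562 (mod 589).
Since 562 ≠ 1, base 3 is a Fermat witness: 589 is composite.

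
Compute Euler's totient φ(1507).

1360

Factor: 1507 = 11 · 137.
φ(1507) = (11−1) · (137−1) = 10 · 136 = 1360.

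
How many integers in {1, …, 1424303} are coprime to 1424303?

1384128

Factor: 1424303 = 73 · 109 · 179.
φ(1424303) = (73−1) · (109−1) · (179−1) = 72 · 108 · 178 = 1384128.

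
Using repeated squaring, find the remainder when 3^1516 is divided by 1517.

3^1 ≡ 3 (mod 1517)
3^2 ≡ 3^2 = 9 ≡ 9 (mod 1517)
3^4 ≡ 9^2 = 81 ≡ 81 (mod 1517)
3^8 ≡ 81^2 = 6561 ≡ 493 (mod 1517)
3^16 ≡ 493^2 = 243049 ≡ 329 (mod 1517)
3^32 ≡ 329^2 = 108241 ≡ 534 (mod 1517)
3^64 ≡ 534^2 = 285156 ≡ 1477 (mod 1517)
3^128 ≡ 1477^2 = 2181529 ≡ 83 (mod 1517)
3^256 ≡ 83^2 = 6889 ≡ 821 (mod 1517)
3^512 ≡ 821^2 = 674041 ≡ 493 (mod 1517)
3^1024 ≡ 493^2 = 243049 ≡ 329 (mod 1517)
1516 = 1024 + 256 + 128 + 64 + 32 + 8 + 4 in binary powers of 2.
So 3^1516 ≡ 329 · 821 · 83 · 1477 · 534 · 493 · 81 ≡ 81 (mod 1517).
Since 81 ≠ 1, base 3 is a Fermat witness: 1517 is composite.

81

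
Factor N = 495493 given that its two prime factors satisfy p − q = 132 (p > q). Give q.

Since p = q + 132, we have 495493 = q(q + 132), so q² + 132q − 495493 = 0.
Discriminant: 132² + 4·495493 = 17424 + 1981972 = 1999396; √1999396 = 1414.
q = (−132 + 1414)/2 = 641, and p = q + 132 = 773.
Check: 641 · 773 = 495493.

641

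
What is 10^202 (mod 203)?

10^1 ≡ 10 (mod 203)
10^2 ≡ 10^2 = 100 ≡ 100 (mod 203)
10^4 ≡ 100^2 = 10000 ≡ 53 (mod 203)
10^8 ≡ 53^2 = 2809 ≡ 170 (mod 203)
10^16 ≡ 170^2 = 28900 ≡ 74 (mod 203)
10^32 ≡ 74^2 = 5476 ≡ 198 (mod 203)
10^64 ≡ 198^2 = 39204 ≡ 25 (mod 203)
10^128 ≡ 25^2 = 625 ≡ 16 (mod 203)
202 = 128 + 64 + 8 + 2 in binary powers of 2.
So 10^202 ≡ 16 · 25 · 170 · 100 ≡ 109 (mod 203).
Since 109 ≠ 1, base 10 is a Fermat witness: 203 is composite.

109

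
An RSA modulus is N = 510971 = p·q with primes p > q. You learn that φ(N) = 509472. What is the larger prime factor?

φ(n) = (p−1)(q−1) = n − (p+q) + 1, so p + q = 510971 − 509472 + 1 = 1500.
p and q are the roots of t² − 1500t + 510971 = 0.
Discriminant: 1500² − 4·510971 = 2250000 − 2043884 = 206116; √206116 = 454.
q = (1500 − 454)/2 = 523, p = (1500 + 454)/2 = 977.
Check: 523 · 977 = 510971.

977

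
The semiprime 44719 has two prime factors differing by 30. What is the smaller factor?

Since p = q + 30, we have 44719 = q(q + 30), so q² + 30q − 44719 = 0.
Discriminant: 30² + 4·44719 = 900 + 178876 = 179776; √179776 = 424.
q = (−30 + 424)/2 = 197, and p = q + 30 = 227.
Check: 197 · 227 = 44719.

197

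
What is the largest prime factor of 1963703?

1963703 = 7 · 280529
280529 = 53 · 5293
5293 = 67 · 79
79 is prime.
So 1963703 = 7 · 53 · 67 · 79; the largest prime factor is 79.

79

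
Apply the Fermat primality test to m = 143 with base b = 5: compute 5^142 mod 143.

25

5^1 ≡ 5 (mod 143)
5^2 ≡ 5^2 = 25 ≡ 25 (mod 143)
5^4 ≡ 25^2 = 625 ≡ 53 (mod 143)
5^8 ≡ 53^2 = 2809 ≡ 92 (mod 143)
5^16 ≡ 92^2 = 8464 ≡ 27 (mod 143)
5^32 ≡ 27^2 = 729 ≡ 14 (mod 143)
5^64 ≡ 14^2 = 196 ≡ 53 (mod 143)
5^128 ≡ 53^2 = 2809 ≡ 92 (mod 143)
142 = 128 + 8 + 4 + 2 in binary powers of 2.
So 5^142 ≡ 92 · 92 · 53 · 25 ≡ 25 (mod 143).
Since 25 ≠ 1, base 5 is a Fermat witness: 143 is composite.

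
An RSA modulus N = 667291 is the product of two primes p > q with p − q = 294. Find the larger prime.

Since p = q + 294, we have 667291 = q(q + 294), so q² + 294q − 667291 = 0.
Discriminant: 294² + 4·667291 = 86436 + 2669164 = 2755600; √2755600 = 1660.
q = (−294 + 1660)/2 = 683, and p = q + 294 = 977.
Check: 683 · 977 = 667291.

977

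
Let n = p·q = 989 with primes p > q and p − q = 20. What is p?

Since p = q + 20, we have 989 = q(q + 20), so q² + 20q − 989 = 0.
Discriminant: 20² + 4·989 = 400 + 3956 = 4356; √4356 = 66.
q = (−20 + 66)/2 = 23, and p = q + 20 = 43.
Check: 23 · 43 = 989.

43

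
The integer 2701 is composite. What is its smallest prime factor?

2701 is odd.
Digit sum 10, not divisible by 3.
Ends in 1: not divisible by 5.
7: 2701 = 7·385 + 6
11: 2701 = 11·245 + 6
13: 2701 = 13·207 + 10
17: 2701 = 17·158 + 15
19: 2701 = 19·142 + 3
23: 2701 = 23·117 + 10
29: 2701 = 29·93 + 4
31: 2701 = 31·87 + 4
37: 2701 = 37·73

37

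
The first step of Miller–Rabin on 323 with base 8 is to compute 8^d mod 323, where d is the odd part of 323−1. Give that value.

323 − 1 = 322 = 2^1 · 161, so d = 161.
8^1 ≡ 8 (mod 323)
8^2 ≡ 8^2 = 64 ≡ 64 (mod 323)
8^4 ≡ 64^2 = 4096 ≡ 220 (mod 323)
8^8 ≡ 220^2 = 48400 ≡ 273 (mod 323)
8^16 ≡ 273^2 = 74529 ≡ 239 (mod 323)
8^32 ≡ 239^2 = 57121 ≡ 273 (mod 323)
8^64 ≡ 273^2 = 74529 ≡ 239 (mod 323)
8^128 ≡ 239^2 = 57121 ≡ 273 (mod 323)
161 = 128 + 32 + 1 in binary powers of 2.
So 8^161 ≡ 273 · 273 · 8 ≡ 297 (mod 323).
Squaring chain: 297; never reaches −1, so base 8 is a Miller–Rabin witness that 323 is composite.

297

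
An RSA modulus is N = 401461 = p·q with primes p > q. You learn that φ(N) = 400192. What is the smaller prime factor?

593

φ(n) = (p−1)(q−1) = n − (p+q) + 1, so p + q = 401461 − 400192 + 1 = 1270.
p and q are the roots of t² − 1270t + 401461 = 0.
Discriminant: 1270² − 4·401461 = 1612900 − 1605844 = 7056; √7056 = 84.
q = (1270 − 84)/2 = 593, p = (1270 + 84)/2 = 677.
Check: 593 · 677 = 401461.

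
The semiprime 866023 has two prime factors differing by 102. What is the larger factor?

Since p = q + 102, we have 866023 = q(q + 102), so q² + 102q − 866023 = 0.
Discriminant: 102² + 4·866023 = 10404 + 3464092 = 3474496; √3474496 = 1864.
q = (−102 + 1864)/2 = 881, and p = q + 102 = 983.
Check: 881 · 983 = 866023.

983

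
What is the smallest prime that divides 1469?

13

1469 is odd.
Digit sum 20, not divisible by 3.
Ends in 9: not divisible by 5.
7: 1469 = 7·209 + 6
11: 1469 = 11·133 + 6
13: 1469 = 13·113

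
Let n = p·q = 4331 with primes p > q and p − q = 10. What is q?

Since p = q + 10, we have 4331 = q(q + 10), so q² + 10q − 4331 = 0.
Discriminant: 10² + 4·4331 = 100 + 17324 = 17424; √17424 = 132.
q = (−10 + 132)/2 = 61, and p = q + 10 = 71.
Check: 61 · 71 = 4331.

61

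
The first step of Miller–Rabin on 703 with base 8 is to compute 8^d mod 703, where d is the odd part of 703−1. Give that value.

512

703 − 1 = 702 = 2^1 · 351, so d = 351.
8^1 ≡ 8 (mod 703)
8^2 ≡ 8^2 = 64 ≡ 64 (mod 703)
8^4 ≡ 64^2 = 4096 ≡ 581 (mod 703)
8^8 ≡ 581^2 = 337561 ≡ 121 (mod 703)
8^16 ≡ 121^2 = 14641 ≡ 581 (mod 703)
8^32 ≡ 581^2 = 337561 ≡ 121 (mod 703)
8^64 ≡ 121^2 = 14641 ≡ 581 (mod 703)
8^128 ≡ 581^2 = 337561 ≡ 121 (mod 703)
8^256 ≡ 121^2 = 14641 ≡ 581 (mod 703)
351 = 256 + 64 + 16 + 8 + 4 + 2 + 1 in binary powers of 2.
So 8^351 ≡ 581 · 581 · 581 · 121 · 581 · 64 · 8 ≡ 512 (mod 703).
Squaring chain: 512; never reaches −1, so base 8 is a Miller–Rabin witness that 703 is composite.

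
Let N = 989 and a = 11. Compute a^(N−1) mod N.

11^1 ≡ 11 (mod 989)
11^2 ≡ 11^2 = 121 ≡ 121 (mod 989)
11^4 ≡ 121^2 = 14641 ≡ 795 (mod 989)
11^8 ≡ 795^2 = 632025 ≡ 54 (mod 989)
11^16 ≡ 54^2 = 2916 ≡ 938 (mod 989)
11^32 ≡ 938^2 = 879844 ≡ 623 (mod 989)
11^64 ≡ 623^2 = 388129 ≡ 441 (mod 989)
11^128 ≡ 441^2 = 194481 ≡ 637 (mod 989)
11^256 ≡ 637^2 = 405769 ≡ 279 (mod 989)
11^512 ≡ 279^2 = 77841 ≡ 699 (mod 989)
988 = 512 + 256 + 128 + 64 + 16 + 8 + 4 in binary powers of 2.
So 11^988 ≡ 699 · 279 · 637 · 441 · 938 · 54 · 795 ≡ 441 (mod 989).
Since 441 ≠ 1, base 11 is a Fermat witness: 989 is composite.

441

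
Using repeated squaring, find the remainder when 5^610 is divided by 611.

5^1 ≡ 5 (mod 611)
5^2 ≡ 5^2 = 25 ≡ 25 (mod 611)
5^4 ≡ 25^2 = 625 ≡ 14 (mod 611)
5^8 ≡ 14^2 = 196 ≡ 196 (mod 611)
5^16 ≡ 196^2 = 38416 ≡ 534 (mod 611)
5^32 ≡ 534^2 = 285156 ≡ 430 (mod 611)
5^64 ≡ 430^2 = 184900 ≡ 378 (mod 611)
5^128 ≡ 378^2 = 142884 ≡ 521 (mod 611)
5^256 ≡ 521^2 = 271441 ≡ 157 (mod 611)
5^512 ≡ 157^2 = 24649 ≡ 209 (mod 611)
610 = 512 + 64 + 32 + 2 in binary powers of 2.
So 5^610 ≡ 209 · 378 · 430 · 25 ≡ 441 (mod 611).
Since 441 ≠ 1, base 5 is a Fermat witness: 611 is composite.

441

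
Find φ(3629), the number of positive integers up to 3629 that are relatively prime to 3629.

Factor: 3629 = 19 · 191.
φ(3629) = (19−1) · (191−1) = 18 · 190 = 3420.

3420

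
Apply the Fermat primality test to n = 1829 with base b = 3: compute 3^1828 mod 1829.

534

3^1 ≡ 3 (mod 1829)
3^2 ≡ 3^2 = 9 ≡ 9 (mod 1829)
3^4 ≡ 9^2 = 81 ≡ 81 (mod 1829)
3^8 ≡ 81^2 = 6561 ≡ 1074 (mod 1829)
3^16 ≡ 1074^2 = 1153476 ≡ 1206 (mod 1829)
3^32 ≡ 1206^2 = 1454436 ≡ 381 (mod 1829)
3^64 ≡ 381^2 = 145161 ≡ 670 (mod 1829)
3^128 ≡ 670^2 = 448900 ≡ 795 (mod 1829)
3^256 ≡ 795^2 = 632025 ≡ 1020 (mod 1829)
3^512 ≡ 1020^2 = 1040400 ≡ 1528 (mod 1829)
3^1024 ≡ 1528^2 = 2334784 ≡ 980 (mod 1829)
1828 = 1024 + 512 + 256 + 32 + 4 in binary powers of 2.
So 3^1828 ≡ 980 · 1528 · 1020 · 381 · 81 ≡ 534 (mod 1829).
Since 534 ≠ 1, base 3 is a Fermat witness: 1829 is composite.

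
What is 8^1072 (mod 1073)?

8^1 ≡ 8 (mod 1073)
8^2 ≡ 8^2 = 64 ≡ 64 (mod 1073)
8^4 ≡ 64^2 = 4096 ≡ 877 (mod 1073)
8^8 ≡ 877^2 = 769129 ≡ 861 (mod 1073)
8^16 ≡ 861^2 = 741321 ≡ 951 (mod 1073)
8^32 ≡ 951^2 = 904401 ≡ 935 (mod 1073)
8^64 ≡ 935^2 = 874225 ≡ 803 (mod 1073)
8^128 ≡ 803^2 = 644809 ≡ 1009 (mod 1073)
8^256 ≡ 1009^2 = 1018081 ≡ 877 (mod 1073)
8^512 ≡ 877^2 = 769129 ≡ 861 (mod 1073)
8^1024 ≡ 861^2 = 741321 ≡ 951 (mod 1073)
1072 = 1024 + 32 + 16 in binary powers of 2.
So 8^1072 ≡ 951 · 935 · 951 ≡ 803 (mod 1073).
Since 803 ≠ 1, base 8 is a Fermat witness: 1073 is composite.

803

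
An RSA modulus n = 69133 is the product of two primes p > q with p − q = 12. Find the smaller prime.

Since p = q + 12, we have 69133 = q(q + 12), so q² + 12q − 69133 = 0.
Discriminant: 12² + 4·69133 = 144 + 276532 = 276676; √276676 = 526.
q = (−12 + 526)/2 = 257, and p = q + 12 = 269.
Check: 257 · 269 = 69133.

257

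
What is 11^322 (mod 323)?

11^1 ≡ 11 (mod 323)
11^2 ≡ 11^2 = 121 ≡ 121 (mod 323)
11^4 ≡ 121^2 = 14641 ≡ 106 (mod 323)
11^8 ≡ 106^2 = 11236 ≡ 254 (mod 323)
11^16 ≡ 254^2 = 64516 ≡ 239 (mod 323)
11^32 ≡ 239^2 = 57121 ≡ 273 (mod 323)
11^64 ≡ 273^2 = 74529 ≡ 239 (mod 323)
11^128 ≡ 239^2 = 57121 ≡ 273 (mod 323)
11^256 ≡ 273^2 = 74529 ≡ 239 (mod 323)
322 = 256 + 64 + 2 in binary powers of 2.
So 11^322 ≡ 239 · 239 · 121 ≡ 87 (mod 323).
Since 87 ≠ 1, base 11 is a Fermat witness: 323 is composite.

87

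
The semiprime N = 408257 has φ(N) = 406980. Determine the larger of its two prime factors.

647

φ(n) = (p−1)(q−1) = n − (p+q) + 1, so p + q = 408257 − 406980 + 1 = 1278.
p and q are the roots of t² − 1278t + 408257 = 0.
Discriminant: 1278² − 4·408257 = 1633284 − 1633028 = 256; √256 = 16.
q = (1278 − 16)/2 = 631, p = (1278 + 16)/2 = 647.
Check: 631 · 647 = 408257.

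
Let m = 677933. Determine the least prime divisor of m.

29

677933 is odd.
Digit sum 35, not divisible by 3.
Ends in 3: not divisible by 5.
7: 677933 = 7·96847 + 4
11: 677933 = 11·61630 + 3
13: 677933 = 13·52148 + 9
17: 677933 = 17·39878 + 7
19: 677933 = 19·35680 + 13
23: 677933 = 23·29475 + 8
29: 677933 = 29·23377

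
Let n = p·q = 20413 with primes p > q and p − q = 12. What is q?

137

Since p = q + 12, we have 20413 = q(q + 12), so q² + 12q − 20413 = 0.
Discriminant: 12² + 4·20413 = 144 + 81652 = 81796; √81796 = 286.
q = (−12 + 286)/2 = 137, and p = q + 12 = 149.
Check: 137 · 149 = 20413.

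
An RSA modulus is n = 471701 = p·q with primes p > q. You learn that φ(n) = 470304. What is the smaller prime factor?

569

φ(n) = (p−1)(q−1) = n − (p+q) + 1, so p + q = 471701 − 470304 + 1 = 1398.
p and q are the roots of t² − 1398t + 471701 = 0.
Discriminant: 1398² − 4·471701 = 1954404 − 1886804 = 67600; √67600 = 260.
q = (1398 − 260)/2 = 569, p = (1398 + 260)/2 = 829.
Check: 569 · 829 = 471701.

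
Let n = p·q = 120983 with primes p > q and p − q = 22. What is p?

Since p = q + 22, we have 120983 = q(q + 22), so q² + 22q − 120983 = 0.
Discriminant: 22² + 4·120983 = 484 + 483932 = 484416; √484416 = 696.
q = (−22 + 696)/2 = 337, and p = q + 22 = 359.
Check: 337 · 359 = 120983.

359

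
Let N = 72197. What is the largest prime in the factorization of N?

72197 = 23 · 3139
3139 = 43 · 73
73 is prime.
So 72197 = 23 · 43 · 73; the largest prime factor is 73.

73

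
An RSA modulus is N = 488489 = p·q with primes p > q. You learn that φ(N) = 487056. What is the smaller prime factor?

557

φ(n) = (p−1)(q−1) = n − (p+q) + 1, so p + q = 488489 − 487056 + 1 = 1434.
p and q are the roots of t² − 1434t + 488489 = 0.
Discriminant: 1434² − 4·488489 = 2056356 − 1953956 = 102400; √102400 = 320.
q = (1434 − 320)/2 = 557, p = (1434 + 320)/2 = 877.
Check: 557 · 877 = 488489.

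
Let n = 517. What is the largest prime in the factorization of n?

47

517 = 11 · 47
47 is prime.
So 517 = 11 · 47; the largest prime factor is 47.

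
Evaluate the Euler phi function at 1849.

1806

Factor: 1849 = 43^2.
φ(1849) = 43^1·(43−1) = 1806.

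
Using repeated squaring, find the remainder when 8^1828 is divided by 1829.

8^1 ≡ 8 (mod 1829)
8^2 ≡ 8^2 = 64 ≡ 64 (mod 1829)
8^4 ≡ 64^2 = 4096 ≡ 438 (mod 1829)
8^8 ≡ 438^2 = 191844 ≡ 1628 (mod 1829)
8^16 ≡ 1628^2 = 2650384 ≡ 163 (mod 1829)
8^32 ≡ 163^2 = 26569 ≡ 963 (mod 1829)
8^64 ≡ 963^2 = 927369 ≡ 66 (mod 1829)
8^128 ≡ 66^2 = 4356 ≡ 698 (mod 1829)
8^256 ≡ 698^2 = 487204 ≡ 690 (mod 1829)
8^512 ≡ 690^2 = 476100 ≡ 560 (mod 1829)
8^1024 ≡ 560^2 = 313600 ≡ 841 (mod 1829)
1828 = 1024 + 512 + 256 + 32 + 4 in binary powers of 2.
So 8^1828 ≡ 841 · 560 · 690 · 963 · 438 ≡ 1349 (mod 1829).
Since 1349 ≠ 1, base 8 is a Fermat witness: 1829 is composite.

1349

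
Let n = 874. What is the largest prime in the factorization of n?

23

874 = 2 · 437
437 = 19 · 23
23 is prime.
So 874 = 2 · 19 · 23; the largest prime factor is 23.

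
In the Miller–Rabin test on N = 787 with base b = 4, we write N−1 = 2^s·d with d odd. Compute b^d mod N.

787 − 1 = 786 = 2^1 · 393, so d = 393.
4^1 ≡ 4 (mod 787)
4^2 ≡ 4^2 = 16 ≡ 16 (mod 787)
4^4 ≡ 16^2 = 256 ≡ 256 (mod 787)
4^8 ≡ 256^2 = 65536 ≡ 215 (mod 787)
4^16 ≡ 215^2 = 46225 ≡ 579 (mod 787)
4^32 ≡ 579^2 = 335241 ≡ 766 (mod 787)
4^64 ≡ 766^2 = 586756 ≡ 441 (mod 787)
4^128 ≡ 441^2 = 194481 ≡ 92 (mod 787)
4^256 ≡ 92^2 = 8464 ≡ 594 (mod 787)
393 = 256 + 128 + 8 + 1 in binary powers of 2.
So 4^393 ≡ 594 · 92 · 215 · 4 ≡ 1 (mod 787).
Since 4^d ≡ 1 (mod 787), base 4 does not prove 787 composite.

1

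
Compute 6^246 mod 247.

64

6^1 ≡ 6 (mod 247)
6^2 ≡ 6^2 = 36 ≡ 36 (mod 247)
6^4 ≡ 36^2 = 1296 ≡ 61 (mod 247)
6^8 ≡ 61^2 = 3721 ≡ 16 (mod 247)
6^16 ≡ 16^2 = 256 ≡ 9 (mod 247)
6^32 ≡ 9^2 = 81 ≡ 81 (mod 247)
6^64 ≡ 81^2 = 6561 ≡ 139 (mod 247)
6^128 ≡ 139^2 = 19321 ≡ 55 (mod 247)
246 = 128 + 64 + 32 + 16 + 4 + 2 in binary powers of 2.
So 6^246 ≡ 55 · 139 · 81 · 9 · 61 · 36 ≡ 64 (mod 247).
Since 64 ≠ 1, base 6 is a Fermat witness: 247 is composite.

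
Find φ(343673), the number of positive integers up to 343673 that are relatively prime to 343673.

Factor: 343673 = 11 · 157 · 199.
φ(343673) = (11−1) · (157−1) · (199−1) = 10 · 156 · 198 = 308880.

308880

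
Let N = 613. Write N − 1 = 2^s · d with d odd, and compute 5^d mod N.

613 − 1 = 612 = 2^2 · 153, so d = 153.
5^1 ≡ 5 (mod 613)
5^2 ≡ 5^2 = 25 ≡ 25 (mod 613)
5^4 ≡ 25^2 = 625 ≡ 12 (mod 613)
5^8 ≡ 12^2 = 144 ≡ 144 (mod 613)
5^16 ≡ 144^2 = 20736 ≡ 507 (mod 613)
5^32 ≡ 507^2 = 257049 ≡ 202 (mod 613)
5^64 ≡ 202^2 = 40804 ≡ 346 (mod 613)
5^128 ≡ 346^2 = 119716 ≡ 181 (mod 613)
153 = 128 + 16 + 8 + 1 in binary powers of 2.
So 5^153 ≡ 181 · 507 · 144 · 5 ≡ 35 (mod 613).
Squaring chain: 35 → 612; reaches −1, so base 5 does not prove 613 composite.

35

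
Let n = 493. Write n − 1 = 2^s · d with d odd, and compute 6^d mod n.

493 − 1 = 492 = 2^2 · 123, so d = 123.
6^1 ≡ 6 (mod 493)
6^2 ≡ 6^2 = 36 ≡ 36 (mod 493)
6^4 ≡ 36^2 = 1296 ≡ 310 (mod 493)
6^8 ≡ 310^2 = 96100 ≡ 458 (mod 493)
6^16 ≡ 458^2 = 209764 ≡ 239 (mod 493)
6^32 ≡ 239^2 = 57121 ≡ 426 (mod 493)
6^64 ≡ 426^2 = 181476 ≡ 52 (mod 493)
123 = 64 + 32 + 16 + 8 + 2 + 1 in binary powers of 2.
So 6^123 ≡ 52 · 426 · 239 · 458 · 36 · 6 ≡ 328 (mod 493).
Squaring chain: 328 → 110; never reaches −1, so base 6 is a Miller–Rabin witness that 493 is composite.

328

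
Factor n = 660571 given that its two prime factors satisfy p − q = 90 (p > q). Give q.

Since p = q + 90, we have 660571 = q(q + 90), so q² + 90q − 660571 = 0.
Discriminant: 90² + 4·660571 = 8100 + 2642284 = 2650384; √2650384 = 1628.
q = (−90 + 1628)/2 = 769, and p = q + 90 = 859.
Check: 769 · 859 = 660571.

769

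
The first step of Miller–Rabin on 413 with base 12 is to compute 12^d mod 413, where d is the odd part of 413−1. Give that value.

413 − 1 = 412 = 2^2 · 103, so d = 103.
12^1 ≡ 12 (mod 413)
12^2 ≡ 12^2 = 144 ≡ 144 (mod 413)
12^4 ≡ 144^2 = 20736 ≡ 86 (mod 413)
12^8 ≡ 86^2 = 7396 ≡ 375 (mod 413)
12^16 ≡ 375^2 = 140625 ≡ 205 (mod 413)
12^32 ≡ 205^2 = 42025 ≡ 312 (mod 413)
12^64 ≡ 312^2 = 97344 ≡ 289 (mod 413)
103 = 64 + 32 + 4 + 2 + 1 in binary powers of 2.
So 12^103 ≡ 289 · 312 · 86 · 144 · 12 ≡ 264 (mod 413).
Squaring chain: 264 → 312; never reaches −1, so base 12 is a Miller–Rabin witness that 413 is composite.

264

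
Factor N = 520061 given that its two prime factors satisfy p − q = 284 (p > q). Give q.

Since p = q + 284, we have 520061 = q(q + 284), so q² + 284q − 520061 = 0.
Discriminant: 284² + 4·520061 = 80656 + 2080244 = 2160900; √2160900 = 1470.
q = (−284 + 1470)/2 = 593, and p = q + 284 = 877.
Check: 593 · 877 = 520061.

593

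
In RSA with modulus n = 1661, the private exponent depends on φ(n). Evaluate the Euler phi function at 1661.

1500

Factor: 1661 = 11 · 151.
φ(1661) = (11−1) · (151−1) = 10 · 150 = 1500.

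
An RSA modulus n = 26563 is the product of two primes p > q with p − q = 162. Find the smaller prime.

101

Since p = q + 162, we have 26563 = q(q + 162), so q² + 162q − 26563 = 0.
Discriminant: 162² + 4·26563 = 26244 + 106252 = 132496; √132496 = 364.
q = (−162 + 364)/2 = 101, and p = q + 162 = 263.
Check: 101 · 263 = 26563.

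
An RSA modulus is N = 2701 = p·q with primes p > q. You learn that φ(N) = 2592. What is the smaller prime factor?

37

φ(n) = (p−1)(q−1) = n − (p+q) + 1, so p + q = 2701 − 2592 + 1 = 110.
p and q are the roots of t² − 110t + 2701 = 0.
Discriminant: 110² − 4·2701 = 12100 − 10804 = 1296; √1296 = 36.
q = (110 − 36)/2 = 37, p = (110 + 36)/2 = 73.
Check: 37 · 73 = 2701.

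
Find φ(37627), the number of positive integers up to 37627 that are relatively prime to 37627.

37240

Factor: 37627 = 191 · 197.
φ(37627) = (191−1) · (197−1) = 190 · 196 = 37240.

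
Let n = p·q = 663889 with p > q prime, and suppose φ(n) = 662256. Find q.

φ(n) = (p−1)(q−1) = n − (p+q) + 1, so p + q = 663889 − 662256 + 1 = 1634.
p and q are the roots of t² − 1634t + 663889 = 0.
Discriminant: 1634² − 4·663889 = 2669956 − 2655556 = 14400; √14400 = 120.
q = (1634 − 120)/2 = 757, p = (1634 + 120)/2 = 877.
Check: 757 · 877 = 663889.

757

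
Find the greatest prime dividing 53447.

53447 = 19 · 2813
2813 = 29 · 97
97 is prime.
So 53447 = 19 · 29 · 97; the largest prime factor is 97.

97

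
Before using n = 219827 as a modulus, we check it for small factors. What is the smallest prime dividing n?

17

219827 is odd.
Digit sum 29, not divisible by 3.
Ends in 7: not divisible by 5.
7: 219827 = 7·31403 + 6
11: 219827 = 11·19984 + 3
13: 219827 = 13·16909 + 10
17: 219827 = 17·12931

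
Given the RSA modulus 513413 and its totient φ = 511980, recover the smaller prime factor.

691

φ(n) = (p−1)(q−1) = n − (p+q) + 1, so p + q = 513413 − 511980 + 1 = 1434.
p and q are the roots of t² − 1434t + 513413 = 0.
Discriminant: 1434² − 4·513413 = 2056356 − 2053652 = 2704; √2704 = 52.
q = (1434 − 52)/2 = 691, p = (1434 + 52)/2 = 743.
Check: 691 · 743 = 513413.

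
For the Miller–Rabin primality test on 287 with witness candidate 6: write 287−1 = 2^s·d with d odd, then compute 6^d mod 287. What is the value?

287 − 1 = 286 = 2^1 · 143, so d = 143.
6^1 ≡ 6 (mod 287)
6^2 ≡ 6^2 = 36 ≡ 36 (mod 287)
6^4 ≡ 36^2 = 1296 ≡ 148 (mod 287)
6^8 ≡ 148^2 = 21904 ≡ 92 (mod 287)
6^16 ≡ 92^2 = 8464 ≡ 141 (mod 287)
6^32 ≡ 141^2 = 19881 ≡ 78 (mod 287)
6^64 ≡ 78^2 = 6084 ≡ 57 (mod 287)
6^128 ≡ 57^2 = 3249 ≡ 92 (mod 287)
143 = 128 + 8 + 4 + 2 + 1 in binary powers of 2.
So 6^143 ≡ 92 · 92 · 148 · 36 · 6 ≡ 153 (mod 287).
Squaring chain: 153; never reaches −1, so base 6 is a Miller–Rabin witness that 287 is composite.

153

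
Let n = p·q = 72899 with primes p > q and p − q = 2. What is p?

271

Since p = q + 2, we have 72899 = q(q + 2), so q² + 2q − 72899 = 0.
Discriminant: 2² + 4·72899 = 4 + 291596 = 291600; √291600 = 540.
q = (−2 + 540)/2 = 269, and p = q + 2 = 271.
Check: 269 · 271 = 72899.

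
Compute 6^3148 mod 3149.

6^1 ≡ 6 (mod 3149)
6^2 ≡ 6^2 = 36 ≡ 36 (mod 3149)
6^4 ≡ 36^2 = 1296 ≡ 1296 (mod 3149)
6^8 ≡ 1296^2 = 1679616 ≡ 1199 (mod 3149)
6^16 ≡ 1199^2 = 1437601 ≡ 1657 (mod 3149)
6^32 ≡ 1657^2 = 2745649 ≡ 2870 (mod 3149)
6^64 ≡ 2870^2 = 8236900 ≡ 2265 (mod 3149)
6^128 ≡ 2265^2 = 5130225 ≡ 504 (mod 3149)
6^256 ≡ 504^2 = 254016 ≡ 2096 (mod 3149)
6^512 ≡ 2096^2 = 4393216 ≡ 361 (mod 3149)
6^1024 ≡ 361^2 = 130321 ≡ 1212 (mod 3149)
6^2048 ≡ 1212^2 = 1468944 ≡ 1510 (mod 3149)
3148 = 2048 + 1024 + 64 + 8 + 4 in binary powers of 2.
So 6^3148 ≡ 1510 · 1212 · 2265 · 1199 · 1296 ≡ 1781 (mod 3149).
Since 1781 ≠ 1, base 6 is a Fermat witness: 3149 is composite.

1781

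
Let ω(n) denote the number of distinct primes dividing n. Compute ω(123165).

5

123165 = 3^2 · 13685
13685 = 5 · 2737
2737 = 7 · 391
391 = 17 · 23
123165 = 3^2 · 5 · 7 · 17 · 23, which has 5 distinct prime factors.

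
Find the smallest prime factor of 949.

949 is odd.
Digit sum 22, not divisible by 3.
Ends in 9: not divisible by 5.
7: 949 = 7·135 + 4
11: 949 = 11·86 + 3
13: 949 = 13·73

13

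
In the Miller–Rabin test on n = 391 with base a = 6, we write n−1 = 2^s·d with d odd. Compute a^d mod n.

391 − 1 = 390 = 2^1 · 195, so d = 195.
6^1 ≡ 6 (mod 391)
6^2 ≡ 6^2 = 36 ≡ 36 (mod 391)
6^4 ≡ 36^2 = 1296 ≡ 123 (mod 391)
6^8 ≡ 123^2 = 15129 ≡ 271 (mod 391)
6^16 ≡ 271^2 = 73441 ≡ 324 (mod 391)
6^32 ≡ 324^2 = 104976 ≡ 188 (mod 391)
6^64 ≡ 188^2 = 35344 ≡ 154 (mod 391)
6^128 ≡ 154^2 = 23716 ≡ 256 (mod 391)
195 = 128 + 64 + 2 + 1 in binary powers of 2.
So 6^195 ≡ 256 · 154 · 36 · 6 ≡ 386 (mod 391).
Squaring chain: 386; never reaches −1, so base 6 is a Miller–Rabin witness that 391 is composite.

386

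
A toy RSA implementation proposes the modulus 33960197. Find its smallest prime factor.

83

33960197 is odd.
Digit sum 38, not divisible by 3.
Ends in 7: not divisible by 5.
7: 33960197 = 7·4851456 + 5
11: 33960197 = 11·3087290 + 7
13: 33960197 = 13·2612322 + 11
17: 33960197 = 17·1997658 + 11
19: 33960197 = 19·1787378 + 15
23: 33960197 = 23·1476530 + 7
29: 33960197 = 29·1171041 + 8
31: 33960197 = 31·1095490 + 7
37: 33960197 = 37·917843 + 6
41: 33960197 = 41·828297 + 20
43: 33960197 = 43·789772 + 1
47: 33960197 = 47·722557 + 18
53: 33960197 = 53·640758 + 23
59: 33960197 = 59·575596 + 33
61: 33960197 = 61·556724 + 33
67: 33960197 = 67·506868 + 41
71: 33960197 = 71·478312 + 45
73: 33960197 = 73·465208 + 13
79: 33960197 = 79·429875 + 72
83: 33960197 = 83·409159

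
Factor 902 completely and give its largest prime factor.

902 = 2 · 451
451 = 11 · 41
41 is prime.
So 902 = 2 · 11 · 41; the largest prime factor is 41.

41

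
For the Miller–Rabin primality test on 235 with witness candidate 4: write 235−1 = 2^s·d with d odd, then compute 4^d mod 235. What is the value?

235 − 1 = 234 = 2^1 · 117, so d = 117.
4^1 ≡ 4 (mod 235)
4^2 ≡ 4^2 = 16 ≡ 16 (mod 235)
4^4 ≡ 16^2 = 256 ≡ 21 (mod 235)
4^8 ≡ 21^2 = 441 ≡ 206 (mod 235)
4^16 ≡ 206^2 = 42436 ≡ 136 (mod 235)
4^32 ≡ 136^2 = 18496 ≡ 166 (mod 235)
4^64 ≡ 166^2 = 27556 ≡ 61 (mod 235)
117 = 64 + 32 + 16 + 4 + 1 in binary powers of 2.
So 4^117 ≡ 61 · 166 · 136 · 21 · 4 ≡ 204 (mod 235).
Squaring chain: 204; never reaches −1, so base 4 is a Miller–Rabin witness that 235 is composite.

204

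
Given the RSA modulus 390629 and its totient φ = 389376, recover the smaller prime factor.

577

φ(n) = (p−1)(q−1) = n − (p+q) + 1, so p + q = 390629 − 389376 + 1 = 1254.
p and q are the roots of t² − 1254t + 390629 = 0.
Discriminant: 1254² − 4·390629 = 1572516 − 1562516 = 10000; √10000 = 100.
q = (1254 − 100)/2 = 577, p = (1254 + 100)/2 = 677.
Check: 577 · 677 = 390629.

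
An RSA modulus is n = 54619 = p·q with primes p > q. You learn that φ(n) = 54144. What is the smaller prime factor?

193

φ(n) = (p−1)(q−1) = n − (p+q) + 1, so p + q = 54619 − 54144 + 1 = 476.
p and q are the roots of t² − 476t + 54619 = 0.
Discriminant: 476² − 4·54619 = 226576 − 218476 = 8100; √8100 = 90.
q = (476 − 90)/2 = 193, p = (476 + 90)/2 = 283.
Check: 193 · 283 = 54619.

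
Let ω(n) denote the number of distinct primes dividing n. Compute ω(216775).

4

216775 = 5^2 · 8671
8671 = 13 · 667
667 = 23 · 29
216775 = 5^2 · 13 · 23 · 29, which has 4 distinct prime factors.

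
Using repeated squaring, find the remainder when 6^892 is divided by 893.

6^1 ≡ 6 (mod 893)
6^2 ≡ 6^2 = 36 ≡ 36 (mod 893)
6^4 ≡ 36^2 = 1296 ≡ 403 (mod 893)
6^8 ≡ 403^2 = 162409 ≡ 776 (mod 893)
6^16 ≡ 776^2 = 602176 ≡ 294 (mod 893)
6^32 ≡ 294^2 = 86436 ≡ 708 (mod 893)
6^64 ≡ 708^2 = 501264 ≡ 291 (mod 893)
6^128 ≡ 291^2 = 84681 ≡ 739 (mod 893)
6^256 ≡ 739^2 = 546121 ≡ 498 (mod 893)
6^512 ≡ 498^2 = 248004 ≡ 643 (mod 893)
892 = 512 + 256 + 64 + 32 + 16 + 8 + 4 in binary powers of 2.
So 6^892 ≡ 643 · 498 · 291 · 708 · 294 · 776 · 403 ≡ 291 (mod 893).
Since 291 ≠ 1, base 6 is a Fermat witness: 893 is composite.

291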